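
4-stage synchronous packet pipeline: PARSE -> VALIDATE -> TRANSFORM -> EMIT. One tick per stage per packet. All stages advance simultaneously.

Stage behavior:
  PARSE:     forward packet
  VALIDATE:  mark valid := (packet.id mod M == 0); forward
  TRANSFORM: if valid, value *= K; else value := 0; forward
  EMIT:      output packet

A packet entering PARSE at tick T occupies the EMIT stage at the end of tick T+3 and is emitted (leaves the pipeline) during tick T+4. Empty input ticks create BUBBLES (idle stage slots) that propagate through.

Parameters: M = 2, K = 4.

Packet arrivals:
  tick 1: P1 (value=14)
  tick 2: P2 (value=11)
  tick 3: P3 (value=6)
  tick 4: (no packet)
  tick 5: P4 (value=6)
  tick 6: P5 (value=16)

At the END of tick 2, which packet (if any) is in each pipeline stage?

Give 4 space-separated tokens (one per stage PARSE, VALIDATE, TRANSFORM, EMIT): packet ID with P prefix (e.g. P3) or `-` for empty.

Answer: P2 P1 - -

Derivation:
Tick 1: [PARSE:P1(v=14,ok=F), VALIDATE:-, TRANSFORM:-, EMIT:-] out:-; in:P1
Tick 2: [PARSE:P2(v=11,ok=F), VALIDATE:P1(v=14,ok=F), TRANSFORM:-, EMIT:-] out:-; in:P2
At end of tick 2: ['P2', 'P1', '-', '-']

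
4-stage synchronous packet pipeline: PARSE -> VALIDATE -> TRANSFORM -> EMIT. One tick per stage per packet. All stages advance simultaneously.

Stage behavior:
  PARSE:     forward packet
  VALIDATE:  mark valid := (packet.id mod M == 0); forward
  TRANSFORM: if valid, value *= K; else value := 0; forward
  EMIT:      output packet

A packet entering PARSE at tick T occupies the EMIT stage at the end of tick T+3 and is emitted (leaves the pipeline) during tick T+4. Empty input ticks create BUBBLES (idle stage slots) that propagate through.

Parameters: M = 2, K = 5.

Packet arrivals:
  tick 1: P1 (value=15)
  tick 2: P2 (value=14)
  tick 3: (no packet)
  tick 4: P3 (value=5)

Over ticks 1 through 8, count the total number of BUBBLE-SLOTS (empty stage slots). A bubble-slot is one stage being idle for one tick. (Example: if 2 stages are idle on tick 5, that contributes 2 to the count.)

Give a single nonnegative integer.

Tick 1: [PARSE:P1(v=15,ok=F), VALIDATE:-, TRANSFORM:-, EMIT:-] out:-; bubbles=3
Tick 2: [PARSE:P2(v=14,ok=F), VALIDATE:P1(v=15,ok=F), TRANSFORM:-, EMIT:-] out:-; bubbles=2
Tick 3: [PARSE:-, VALIDATE:P2(v=14,ok=T), TRANSFORM:P1(v=0,ok=F), EMIT:-] out:-; bubbles=2
Tick 4: [PARSE:P3(v=5,ok=F), VALIDATE:-, TRANSFORM:P2(v=70,ok=T), EMIT:P1(v=0,ok=F)] out:-; bubbles=1
Tick 5: [PARSE:-, VALIDATE:P3(v=5,ok=F), TRANSFORM:-, EMIT:P2(v=70,ok=T)] out:P1(v=0); bubbles=2
Tick 6: [PARSE:-, VALIDATE:-, TRANSFORM:P3(v=0,ok=F), EMIT:-] out:P2(v=70); bubbles=3
Tick 7: [PARSE:-, VALIDATE:-, TRANSFORM:-, EMIT:P3(v=0,ok=F)] out:-; bubbles=3
Tick 8: [PARSE:-, VALIDATE:-, TRANSFORM:-, EMIT:-] out:P3(v=0); bubbles=4
Total bubble-slots: 20

Answer: 20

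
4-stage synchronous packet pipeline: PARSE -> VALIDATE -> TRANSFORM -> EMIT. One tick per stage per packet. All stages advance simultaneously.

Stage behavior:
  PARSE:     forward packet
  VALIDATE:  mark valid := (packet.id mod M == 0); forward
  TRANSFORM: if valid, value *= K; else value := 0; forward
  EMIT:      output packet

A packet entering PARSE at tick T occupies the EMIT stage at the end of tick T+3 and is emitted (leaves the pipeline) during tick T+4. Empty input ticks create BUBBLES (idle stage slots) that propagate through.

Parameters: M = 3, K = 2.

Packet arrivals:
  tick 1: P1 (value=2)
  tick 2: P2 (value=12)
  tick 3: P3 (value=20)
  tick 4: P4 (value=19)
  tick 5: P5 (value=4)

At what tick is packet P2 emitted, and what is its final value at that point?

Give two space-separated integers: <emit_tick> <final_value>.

Tick 1: [PARSE:P1(v=2,ok=F), VALIDATE:-, TRANSFORM:-, EMIT:-] out:-; in:P1
Tick 2: [PARSE:P2(v=12,ok=F), VALIDATE:P1(v=2,ok=F), TRANSFORM:-, EMIT:-] out:-; in:P2
Tick 3: [PARSE:P3(v=20,ok=F), VALIDATE:P2(v=12,ok=F), TRANSFORM:P1(v=0,ok=F), EMIT:-] out:-; in:P3
Tick 4: [PARSE:P4(v=19,ok=F), VALIDATE:P3(v=20,ok=T), TRANSFORM:P2(v=0,ok=F), EMIT:P1(v=0,ok=F)] out:-; in:P4
Tick 5: [PARSE:P5(v=4,ok=F), VALIDATE:P4(v=19,ok=F), TRANSFORM:P3(v=40,ok=T), EMIT:P2(v=0,ok=F)] out:P1(v=0); in:P5
Tick 6: [PARSE:-, VALIDATE:P5(v=4,ok=F), TRANSFORM:P4(v=0,ok=F), EMIT:P3(v=40,ok=T)] out:P2(v=0); in:-
Tick 7: [PARSE:-, VALIDATE:-, TRANSFORM:P5(v=0,ok=F), EMIT:P4(v=0,ok=F)] out:P3(v=40); in:-
Tick 8: [PARSE:-, VALIDATE:-, TRANSFORM:-, EMIT:P5(v=0,ok=F)] out:P4(v=0); in:-
Tick 9: [PARSE:-, VALIDATE:-, TRANSFORM:-, EMIT:-] out:P5(v=0); in:-
P2: arrives tick 2, valid=False (id=2, id%3=2), emit tick 6, final value 0

Answer: 6 0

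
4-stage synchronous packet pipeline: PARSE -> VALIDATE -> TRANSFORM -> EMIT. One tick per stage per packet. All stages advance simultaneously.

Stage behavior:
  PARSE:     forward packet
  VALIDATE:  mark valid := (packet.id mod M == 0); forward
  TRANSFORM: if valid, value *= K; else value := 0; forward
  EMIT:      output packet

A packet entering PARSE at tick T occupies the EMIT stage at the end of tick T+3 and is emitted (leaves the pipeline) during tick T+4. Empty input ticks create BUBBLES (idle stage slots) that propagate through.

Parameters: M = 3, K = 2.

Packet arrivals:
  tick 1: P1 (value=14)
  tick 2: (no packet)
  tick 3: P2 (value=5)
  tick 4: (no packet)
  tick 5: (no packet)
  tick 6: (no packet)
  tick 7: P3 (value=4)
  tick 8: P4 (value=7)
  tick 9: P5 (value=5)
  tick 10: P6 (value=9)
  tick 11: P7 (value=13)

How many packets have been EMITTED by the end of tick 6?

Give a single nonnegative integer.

Answer: 1

Derivation:
Tick 1: [PARSE:P1(v=14,ok=F), VALIDATE:-, TRANSFORM:-, EMIT:-] out:-; in:P1
Tick 2: [PARSE:-, VALIDATE:P1(v=14,ok=F), TRANSFORM:-, EMIT:-] out:-; in:-
Tick 3: [PARSE:P2(v=5,ok=F), VALIDATE:-, TRANSFORM:P1(v=0,ok=F), EMIT:-] out:-; in:P2
Tick 4: [PARSE:-, VALIDATE:P2(v=5,ok=F), TRANSFORM:-, EMIT:P1(v=0,ok=F)] out:-; in:-
Tick 5: [PARSE:-, VALIDATE:-, TRANSFORM:P2(v=0,ok=F), EMIT:-] out:P1(v=0); in:-
Tick 6: [PARSE:-, VALIDATE:-, TRANSFORM:-, EMIT:P2(v=0,ok=F)] out:-; in:-
Emitted by tick 6: ['P1']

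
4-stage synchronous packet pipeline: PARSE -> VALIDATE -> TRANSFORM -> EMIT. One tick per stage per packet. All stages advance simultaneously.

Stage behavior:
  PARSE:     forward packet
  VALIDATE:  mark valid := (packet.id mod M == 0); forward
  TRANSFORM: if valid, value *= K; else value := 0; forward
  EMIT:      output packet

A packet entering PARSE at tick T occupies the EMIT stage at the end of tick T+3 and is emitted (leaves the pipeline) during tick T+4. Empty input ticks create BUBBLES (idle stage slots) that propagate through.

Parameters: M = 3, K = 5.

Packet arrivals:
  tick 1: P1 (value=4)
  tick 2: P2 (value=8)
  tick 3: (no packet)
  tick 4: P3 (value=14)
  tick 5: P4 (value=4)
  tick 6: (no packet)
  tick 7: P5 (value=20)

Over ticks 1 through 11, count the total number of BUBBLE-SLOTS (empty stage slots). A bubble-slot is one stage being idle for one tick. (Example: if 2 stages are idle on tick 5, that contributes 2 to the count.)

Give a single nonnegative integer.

Tick 1: [PARSE:P1(v=4,ok=F), VALIDATE:-, TRANSFORM:-, EMIT:-] out:-; bubbles=3
Tick 2: [PARSE:P2(v=8,ok=F), VALIDATE:P1(v=4,ok=F), TRANSFORM:-, EMIT:-] out:-; bubbles=2
Tick 3: [PARSE:-, VALIDATE:P2(v=8,ok=F), TRANSFORM:P1(v=0,ok=F), EMIT:-] out:-; bubbles=2
Tick 4: [PARSE:P3(v=14,ok=F), VALIDATE:-, TRANSFORM:P2(v=0,ok=F), EMIT:P1(v=0,ok=F)] out:-; bubbles=1
Tick 5: [PARSE:P4(v=4,ok=F), VALIDATE:P3(v=14,ok=T), TRANSFORM:-, EMIT:P2(v=0,ok=F)] out:P1(v=0); bubbles=1
Tick 6: [PARSE:-, VALIDATE:P4(v=4,ok=F), TRANSFORM:P3(v=70,ok=T), EMIT:-] out:P2(v=0); bubbles=2
Tick 7: [PARSE:P5(v=20,ok=F), VALIDATE:-, TRANSFORM:P4(v=0,ok=F), EMIT:P3(v=70,ok=T)] out:-; bubbles=1
Tick 8: [PARSE:-, VALIDATE:P5(v=20,ok=F), TRANSFORM:-, EMIT:P4(v=0,ok=F)] out:P3(v=70); bubbles=2
Tick 9: [PARSE:-, VALIDATE:-, TRANSFORM:P5(v=0,ok=F), EMIT:-] out:P4(v=0); bubbles=3
Tick 10: [PARSE:-, VALIDATE:-, TRANSFORM:-, EMIT:P5(v=0,ok=F)] out:-; bubbles=3
Tick 11: [PARSE:-, VALIDATE:-, TRANSFORM:-, EMIT:-] out:P5(v=0); bubbles=4
Total bubble-slots: 24

Answer: 24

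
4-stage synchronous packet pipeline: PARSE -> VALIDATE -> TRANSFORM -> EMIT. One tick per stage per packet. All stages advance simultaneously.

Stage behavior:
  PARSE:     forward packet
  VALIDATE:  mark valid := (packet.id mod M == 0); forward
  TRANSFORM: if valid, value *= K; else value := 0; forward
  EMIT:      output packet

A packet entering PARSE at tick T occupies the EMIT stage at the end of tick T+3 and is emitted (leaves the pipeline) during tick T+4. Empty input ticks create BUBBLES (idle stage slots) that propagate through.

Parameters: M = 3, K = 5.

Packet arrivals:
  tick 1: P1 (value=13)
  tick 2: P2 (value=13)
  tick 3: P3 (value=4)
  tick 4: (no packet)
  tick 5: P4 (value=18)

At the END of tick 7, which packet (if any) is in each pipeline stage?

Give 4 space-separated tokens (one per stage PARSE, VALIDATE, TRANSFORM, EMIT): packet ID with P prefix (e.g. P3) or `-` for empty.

Tick 1: [PARSE:P1(v=13,ok=F), VALIDATE:-, TRANSFORM:-, EMIT:-] out:-; in:P1
Tick 2: [PARSE:P2(v=13,ok=F), VALIDATE:P1(v=13,ok=F), TRANSFORM:-, EMIT:-] out:-; in:P2
Tick 3: [PARSE:P3(v=4,ok=F), VALIDATE:P2(v=13,ok=F), TRANSFORM:P1(v=0,ok=F), EMIT:-] out:-; in:P3
Tick 4: [PARSE:-, VALIDATE:P3(v=4,ok=T), TRANSFORM:P2(v=0,ok=F), EMIT:P1(v=0,ok=F)] out:-; in:-
Tick 5: [PARSE:P4(v=18,ok=F), VALIDATE:-, TRANSFORM:P3(v=20,ok=T), EMIT:P2(v=0,ok=F)] out:P1(v=0); in:P4
Tick 6: [PARSE:-, VALIDATE:P4(v=18,ok=F), TRANSFORM:-, EMIT:P3(v=20,ok=T)] out:P2(v=0); in:-
Tick 7: [PARSE:-, VALIDATE:-, TRANSFORM:P4(v=0,ok=F), EMIT:-] out:P3(v=20); in:-
At end of tick 7: ['-', '-', 'P4', '-']

Answer: - - P4 -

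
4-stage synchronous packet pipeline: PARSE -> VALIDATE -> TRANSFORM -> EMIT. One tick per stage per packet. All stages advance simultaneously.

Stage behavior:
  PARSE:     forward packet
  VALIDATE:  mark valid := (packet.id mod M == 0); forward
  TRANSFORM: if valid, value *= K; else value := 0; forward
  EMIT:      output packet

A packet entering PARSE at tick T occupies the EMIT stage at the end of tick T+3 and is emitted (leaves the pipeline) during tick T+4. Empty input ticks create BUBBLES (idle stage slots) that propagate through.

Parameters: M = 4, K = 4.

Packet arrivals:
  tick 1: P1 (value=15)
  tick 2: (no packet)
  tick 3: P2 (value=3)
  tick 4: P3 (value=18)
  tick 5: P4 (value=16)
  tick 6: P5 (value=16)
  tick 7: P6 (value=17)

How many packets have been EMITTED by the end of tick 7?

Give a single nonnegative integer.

Tick 1: [PARSE:P1(v=15,ok=F), VALIDATE:-, TRANSFORM:-, EMIT:-] out:-; in:P1
Tick 2: [PARSE:-, VALIDATE:P1(v=15,ok=F), TRANSFORM:-, EMIT:-] out:-; in:-
Tick 3: [PARSE:P2(v=3,ok=F), VALIDATE:-, TRANSFORM:P1(v=0,ok=F), EMIT:-] out:-; in:P2
Tick 4: [PARSE:P3(v=18,ok=F), VALIDATE:P2(v=3,ok=F), TRANSFORM:-, EMIT:P1(v=0,ok=F)] out:-; in:P3
Tick 5: [PARSE:P4(v=16,ok=F), VALIDATE:P3(v=18,ok=F), TRANSFORM:P2(v=0,ok=F), EMIT:-] out:P1(v=0); in:P4
Tick 6: [PARSE:P5(v=16,ok=F), VALIDATE:P4(v=16,ok=T), TRANSFORM:P3(v=0,ok=F), EMIT:P2(v=0,ok=F)] out:-; in:P5
Tick 7: [PARSE:P6(v=17,ok=F), VALIDATE:P5(v=16,ok=F), TRANSFORM:P4(v=64,ok=T), EMIT:P3(v=0,ok=F)] out:P2(v=0); in:P6
Emitted by tick 7: ['P1', 'P2']

Answer: 2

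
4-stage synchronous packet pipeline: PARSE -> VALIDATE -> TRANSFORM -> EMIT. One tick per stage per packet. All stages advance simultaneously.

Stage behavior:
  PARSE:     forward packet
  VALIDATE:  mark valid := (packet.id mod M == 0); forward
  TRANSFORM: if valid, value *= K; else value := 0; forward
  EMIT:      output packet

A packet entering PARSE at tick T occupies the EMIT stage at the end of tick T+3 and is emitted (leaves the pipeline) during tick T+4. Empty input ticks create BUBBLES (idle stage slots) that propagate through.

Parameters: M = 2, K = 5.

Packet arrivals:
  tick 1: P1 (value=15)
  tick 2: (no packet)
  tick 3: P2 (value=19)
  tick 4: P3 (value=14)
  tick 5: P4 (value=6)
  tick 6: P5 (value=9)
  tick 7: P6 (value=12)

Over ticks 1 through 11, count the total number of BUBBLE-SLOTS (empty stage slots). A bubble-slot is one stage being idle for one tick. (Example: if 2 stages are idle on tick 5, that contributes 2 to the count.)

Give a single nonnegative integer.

Tick 1: [PARSE:P1(v=15,ok=F), VALIDATE:-, TRANSFORM:-, EMIT:-] out:-; bubbles=3
Tick 2: [PARSE:-, VALIDATE:P1(v=15,ok=F), TRANSFORM:-, EMIT:-] out:-; bubbles=3
Tick 3: [PARSE:P2(v=19,ok=F), VALIDATE:-, TRANSFORM:P1(v=0,ok=F), EMIT:-] out:-; bubbles=2
Tick 4: [PARSE:P3(v=14,ok=F), VALIDATE:P2(v=19,ok=T), TRANSFORM:-, EMIT:P1(v=0,ok=F)] out:-; bubbles=1
Tick 5: [PARSE:P4(v=6,ok=F), VALIDATE:P3(v=14,ok=F), TRANSFORM:P2(v=95,ok=T), EMIT:-] out:P1(v=0); bubbles=1
Tick 6: [PARSE:P5(v=9,ok=F), VALIDATE:P4(v=6,ok=T), TRANSFORM:P3(v=0,ok=F), EMIT:P2(v=95,ok=T)] out:-; bubbles=0
Tick 7: [PARSE:P6(v=12,ok=F), VALIDATE:P5(v=9,ok=F), TRANSFORM:P4(v=30,ok=T), EMIT:P3(v=0,ok=F)] out:P2(v=95); bubbles=0
Tick 8: [PARSE:-, VALIDATE:P6(v=12,ok=T), TRANSFORM:P5(v=0,ok=F), EMIT:P4(v=30,ok=T)] out:P3(v=0); bubbles=1
Tick 9: [PARSE:-, VALIDATE:-, TRANSFORM:P6(v=60,ok=T), EMIT:P5(v=0,ok=F)] out:P4(v=30); bubbles=2
Tick 10: [PARSE:-, VALIDATE:-, TRANSFORM:-, EMIT:P6(v=60,ok=T)] out:P5(v=0); bubbles=3
Tick 11: [PARSE:-, VALIDATE:-, TRANSFORM:-, EMIT:-] out:P6(v=60); bubbles=4
Total bubble-slots: 20

Answer: 20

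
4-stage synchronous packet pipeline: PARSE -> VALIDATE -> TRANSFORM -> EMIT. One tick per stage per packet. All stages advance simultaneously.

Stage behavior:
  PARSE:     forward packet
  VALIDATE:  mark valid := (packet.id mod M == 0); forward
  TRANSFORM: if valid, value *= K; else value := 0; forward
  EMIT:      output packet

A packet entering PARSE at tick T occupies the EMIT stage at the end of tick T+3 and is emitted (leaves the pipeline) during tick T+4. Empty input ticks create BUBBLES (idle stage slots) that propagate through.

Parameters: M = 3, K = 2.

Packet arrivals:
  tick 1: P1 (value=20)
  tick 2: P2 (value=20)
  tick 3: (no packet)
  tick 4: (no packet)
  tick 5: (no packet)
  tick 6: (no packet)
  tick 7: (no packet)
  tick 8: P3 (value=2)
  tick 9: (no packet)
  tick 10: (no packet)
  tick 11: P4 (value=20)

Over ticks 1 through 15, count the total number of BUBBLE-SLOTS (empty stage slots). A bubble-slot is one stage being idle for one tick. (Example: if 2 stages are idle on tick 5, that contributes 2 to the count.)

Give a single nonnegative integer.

Answer: 44

Derivation:
Tick 1: [PARSE:P1(v=20,ok=F), VALIDATE:-, TRANSFORM:-, EMIT:-] out:-; bubbles=3
Tick 2: [PARSE:P2(v=20,ok=F), VALIDATE:P1(v=20,ok=F), TRANSFORM:-, EMIT:-] out:-; bubbles=2
Tick 3: [PARSE:-, VALIDATE:P2(v=20,ok=F), TRANSFORM:P1(v=0,ok=F), EMIT:-] out:-; bubbles=2
Tick 4: [PARSE:-, VALIDATE:-, TRANSFORM:P2(v=0,ok=F), EMIT:P1(v=0,ok=F)] out:-; bubbles=2
Tick 5: [PARSE:-, VALIDATE:-, TRANSFORM:-, EMIT:P2(v=0,ok=F)] out:P1(v=0); bubbles=3
Tick 6: [PARSE:-, VALIDATE:-, TRANSFORM:-, EMIT:-] out:P2(v=0); bubbles=4
Tick 7: [PARSE:-, VALIDATE:-, TRANSFORM:-, EMIT:-] out:-; bubbles=4
Tick 8: [PARSE:P3(v=2,ok=F), VALIDATE:-, TRANSFORM:-, EMIT:-] out:-; bubbles=3
Tick 9: [PARSE:-, VALIDATE:P3(v=2,ok=T), TRANSFORM:-, EMIT:-] out:-; bubbles=3
Tick 10: [PARSE:-, VALIDATE:-, TRANSFORM:P3(v=4,ok=T), EMIT:-] out:-; bubbles=3
Tick 11: [PARSE:P4(v=20,ok=F), VALIDATE:-, TRANSFORM:-, EMIT:P3(v=4,ok=T)] out:-; bubbles=2
Tick 12: [PARSE:-, VALIDATE:P4(v=20,ok=F), TRANSFORM:-, EMIT:-] out:P3(v=4); bubbles=3
Tick 13: [PARSE:-, VALIDATE:-, TRANSFORM:P4(v=0,ok=F), EMIT:-] out:-; bubbles=3
Tick 14: [PARSE:-, VALIDATE:-, TRANSFORM:-, EMIT:P4(v=0,ok=F)] out:-; bubbles=3
Tick 15: [PARSE:-, VALIDATE:-, TRANSFORM:-, EMIT:-] out:P4(v=0); bubbles=4
Total bubble-slots: 44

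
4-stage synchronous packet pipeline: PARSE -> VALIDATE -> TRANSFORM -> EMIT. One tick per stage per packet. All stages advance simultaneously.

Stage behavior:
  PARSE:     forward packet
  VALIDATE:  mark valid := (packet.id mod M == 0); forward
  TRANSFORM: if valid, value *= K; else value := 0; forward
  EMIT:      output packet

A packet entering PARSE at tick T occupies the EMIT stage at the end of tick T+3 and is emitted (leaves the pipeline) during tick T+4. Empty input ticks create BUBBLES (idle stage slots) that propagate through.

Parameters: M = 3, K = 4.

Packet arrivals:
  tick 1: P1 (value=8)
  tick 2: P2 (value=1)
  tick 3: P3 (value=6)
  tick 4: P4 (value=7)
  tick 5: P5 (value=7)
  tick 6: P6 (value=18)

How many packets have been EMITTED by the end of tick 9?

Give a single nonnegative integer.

Tick 1: [PARSE:P1(v=8,ok=F), VALIDATE:-, TRANSFORM:-, EMIT:-] out:-; in:P1
Tick 2: [PARSE:P2(v=1,ok=F), VALIDATE:P1(v=8,ok=F), TRANSFORM:-, EMIT:-] out:-; in:P2
Tick 3: [PARSE:P3(v=6,ok=F), VALIDATE:P2(v=1,ok=F), TRANSFORM:P1(v=0,ok=F), EMIT:-] out:-; in:P3
Tick 4: [PARSE:P4(v=7,ok=F), VALIDATE:P3(v=6,ok=T), TRANSFORM:P2(v=0,ok=F), EMIT:P1(v=0,ok=F)] out:-; in:P4
Tick 5: [PARSE:P5(v=7,ok=F), VALIDATE:P4(v=7,ok=F), TRANSFORM:P3(v=24,ok=T), EMIT:P2(v=0,ok=F)] out:P1(v=0); in:P5
Tick 6: [PARSE:P6(v=18,ok=F), VALIDATE:P5(v=7,ok=F), TRANSFORM:P4(v=0,ok=F), EMIT:P3(v=24,ok=T)] out:P2(v=0); in:P6
Tick 7: [PARSE:-, VALIDATE:P6(v=18,ok=T), TRANSFORM:P5(v=0,ok=F), EMIT:P4(v=0,ok=F)] out:P3(v=24); in:-
Tick 8: [PARSE:-, VALIDATE:-, TRANSFORM:P6(v=72,ok=T), EMIT:P5(v=0,ok=F)] out:P4(v=0); in:-
Tick 9: [PARSE:-, VALIDATE:-, TRANSFORM:-, EMIT:P6(v=72,ok=T)] out:P5(v=0); in:-
Emitted by tick 9: ['P1', 'P2', 'P3', 'P4', 'P5']

Answer: 5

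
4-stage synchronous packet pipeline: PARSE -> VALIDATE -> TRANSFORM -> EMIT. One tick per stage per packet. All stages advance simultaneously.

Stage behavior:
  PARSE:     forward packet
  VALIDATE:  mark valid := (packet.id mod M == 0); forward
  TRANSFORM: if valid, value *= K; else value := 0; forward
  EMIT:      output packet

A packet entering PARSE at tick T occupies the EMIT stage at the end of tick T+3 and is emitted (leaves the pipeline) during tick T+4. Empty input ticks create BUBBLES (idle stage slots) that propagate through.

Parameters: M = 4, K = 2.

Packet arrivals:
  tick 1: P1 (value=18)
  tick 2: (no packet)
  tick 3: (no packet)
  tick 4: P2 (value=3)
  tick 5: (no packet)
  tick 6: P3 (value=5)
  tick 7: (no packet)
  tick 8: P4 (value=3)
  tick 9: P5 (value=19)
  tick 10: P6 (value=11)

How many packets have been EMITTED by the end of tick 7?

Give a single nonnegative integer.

Tick 1: [PARSE:P1(v=18,ok=F), VALIDATE:-, TRANSFORM:-, EMIT:-] out:-; in:P1
Tick 2: [PARSE:-, VALIDATE:P1(v=18,ok=F), TRANSFORM:-, EMIT:-] out:-; in:-
Tick 3: [PARSE:-, VALIDATE:-, TRANSFORM:P1(v=0,ok=F), EMIT:-] out:-; in:-
Tick 4: [PARSE:P2(v=3,ok=F), VALIDATE:-, TRANSFORM:-, EMIT:P1(v=0,ok=F)] out:-; in:P2
Tick 5: [PARSE:-, VALIDATE:P2(v=3,ok=F), TRANSFORM:-, EMIT:-] out:P1(v=0); in:-
Tick 6: [PARSE:P3(v=5,ok=F), VALIDATE:-, TRANSFORM:P2(v=0,ok=F), EMIT:-] out:-; in:P3
Tick 7: [PARSE:-, VALIDATE:P3(v=5,ok=F), TRANSFORM:-, EMIT:P2(v=0,ok=F)] out:-; in:-
Emitted by tick 7: ['P1']

Answer: 1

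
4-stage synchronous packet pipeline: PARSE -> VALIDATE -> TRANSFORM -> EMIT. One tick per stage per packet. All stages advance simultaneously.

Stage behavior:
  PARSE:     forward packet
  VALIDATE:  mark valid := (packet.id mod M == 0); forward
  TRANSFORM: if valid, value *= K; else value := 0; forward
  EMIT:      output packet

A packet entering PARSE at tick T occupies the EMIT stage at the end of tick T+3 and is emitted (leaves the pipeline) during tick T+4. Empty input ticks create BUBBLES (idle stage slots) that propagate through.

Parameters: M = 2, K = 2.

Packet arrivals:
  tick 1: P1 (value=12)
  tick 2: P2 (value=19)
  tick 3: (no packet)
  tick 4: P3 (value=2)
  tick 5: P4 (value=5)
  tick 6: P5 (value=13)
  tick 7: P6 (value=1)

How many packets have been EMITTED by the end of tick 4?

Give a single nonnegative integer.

Tick 1: [PARSE:P1(v=12,ok=F), VALIDATE:-, TRANSFORM:-, EMIT:-] out:-; in:P1
Tick 2: [PARSE:P2(v=19,ok=F), VALIDATE:P1(v=12,ok=F), TRANSFORM:-, EMIT:-] out:-; in:P2
Tick 3: [PARSE:-, VALIDATE:P2(v=19,ok=T), TRANSFORM:P1(v=0,ok=F), EMIT:-] out:-; in:-
Tick 4: [PARSE:P3(v=2,ok=F), VALIDATE:-, TRANSFORM:P2(v=38,ok=T), EMIT:P1(v=0,ok=F)] out:-; in:P3
Emitted by tick 4: []

Answer: 0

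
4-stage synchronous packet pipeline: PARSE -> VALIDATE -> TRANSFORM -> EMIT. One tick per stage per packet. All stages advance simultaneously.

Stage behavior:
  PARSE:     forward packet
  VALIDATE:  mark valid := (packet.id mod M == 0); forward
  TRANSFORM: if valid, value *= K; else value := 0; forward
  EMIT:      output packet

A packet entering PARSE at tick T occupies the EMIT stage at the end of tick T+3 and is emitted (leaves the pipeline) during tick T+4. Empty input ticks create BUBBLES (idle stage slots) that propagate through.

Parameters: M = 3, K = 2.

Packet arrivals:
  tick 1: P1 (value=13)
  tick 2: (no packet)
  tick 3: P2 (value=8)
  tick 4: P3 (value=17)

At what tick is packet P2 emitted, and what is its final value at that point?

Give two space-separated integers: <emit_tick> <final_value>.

Tick 1: [PARSE:P1(v=13,ok=F), VALIDATE:-, TRANSFORM:-, EMIT:-] out:-; in:P1
Tick 2: [PARSE:-, VALIDATE:P1(v=13,ok=F), TRANSFORM:-, EMIT:-] out:-; in:-
Tick 3: [PARSE:P2(v=8,ok=F), VALIDATE:-, TRANSFORM:P1(v=0,ok=F), EMIT:-] out:-; in:P2
Tick 4: [PARSE:P3(v=17,ok=F), VALIDATE:P2(v=8,ok=F), TRANSFORM:-, EMIT:P1(v=0,ok=F)] out:-; in:P3
Tick 5: [PARSE:-, VALIDATE:P3(v=17,ok=T), TRANSFORM:P2(v=0,ok=F), EMIT:-] out:P1(v=0); in:-
Tick 6: [PARSE:-, VALIDATE:-, TRANSFORM:P3(v=34,ok=T), EMIT:P2(v=0,ok=F)] out:-; in:-
Tick 7: [PARSE:-, VALIDATE:-, TRANSFORM:-, EMIT:P3(v=34,ok=T)] out:P2(v=0); in:-
Tick 8: [PARSE:-, VALIDATE:-, TRANSFORM:-, EMIT:-] out:P3(v=34); in:-
P2: arrives tick 3, valid=False (id=2, id%3=2), emit tick 7, final value 0

Answer: 7 0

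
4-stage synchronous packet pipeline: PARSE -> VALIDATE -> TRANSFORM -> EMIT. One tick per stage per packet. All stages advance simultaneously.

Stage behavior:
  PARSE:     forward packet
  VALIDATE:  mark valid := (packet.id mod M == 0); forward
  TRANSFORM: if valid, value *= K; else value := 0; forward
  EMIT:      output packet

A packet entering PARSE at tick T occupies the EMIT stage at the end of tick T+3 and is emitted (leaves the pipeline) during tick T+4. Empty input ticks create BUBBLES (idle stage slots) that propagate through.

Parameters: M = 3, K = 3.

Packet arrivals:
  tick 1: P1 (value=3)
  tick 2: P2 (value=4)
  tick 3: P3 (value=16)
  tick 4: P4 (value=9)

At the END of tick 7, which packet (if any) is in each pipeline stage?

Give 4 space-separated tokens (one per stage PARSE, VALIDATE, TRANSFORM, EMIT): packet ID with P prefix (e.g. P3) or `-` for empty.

Answer: - - - P4

Derivation:
Tick 1: [PARSE:P1(v=3,ok=F), VALIDATE:-, TRANSFORM:-, EMIT:-] out:-; in:P1
Tick 2: [PARSE:P2(v=4,ok=F), VALIDATE:P1(v=3,ok=F), TRANSFORM:-, EMIT:-] out:-; in:P2
Tick 3: [PARSE:P3(v=16,ok=F), VALIDATE:P2(v=4,ok=F), TRANSFORM:P1(v=0,ok=F), EMIT:-] out:-; in:P3
Tick 4: [PARSE:P4(v=9,ok=F), VALIDATE:P3(v=16,ok=T), TRANSFORM:P2(v=0,ok=F), EMIT:P1(v=0,ok=F)] out:-; in:P4
Tick 5: [PARSE:-, VALIDATE:P4(v=9,ok=F), TRANSFORM:P3(v=48,ok=T), EMIT:P2(v=0,ok=F)] out:P1(v=0); in:-
Tick 6: [PARSE:-, VALIDATE:-, TRANSFORM:P4(v=0,ok=F), EMIT:P3(v=48,ok=T)] out:P2(v=0); in:-
Tick 7: [PARSE:-, VALIDATE:-, TRANSFORM:-, EMIT:P4(v=0,ok=F)] out:P3(v=48); in:-
At end of tick 7: ['-', '-', '-', 'P4']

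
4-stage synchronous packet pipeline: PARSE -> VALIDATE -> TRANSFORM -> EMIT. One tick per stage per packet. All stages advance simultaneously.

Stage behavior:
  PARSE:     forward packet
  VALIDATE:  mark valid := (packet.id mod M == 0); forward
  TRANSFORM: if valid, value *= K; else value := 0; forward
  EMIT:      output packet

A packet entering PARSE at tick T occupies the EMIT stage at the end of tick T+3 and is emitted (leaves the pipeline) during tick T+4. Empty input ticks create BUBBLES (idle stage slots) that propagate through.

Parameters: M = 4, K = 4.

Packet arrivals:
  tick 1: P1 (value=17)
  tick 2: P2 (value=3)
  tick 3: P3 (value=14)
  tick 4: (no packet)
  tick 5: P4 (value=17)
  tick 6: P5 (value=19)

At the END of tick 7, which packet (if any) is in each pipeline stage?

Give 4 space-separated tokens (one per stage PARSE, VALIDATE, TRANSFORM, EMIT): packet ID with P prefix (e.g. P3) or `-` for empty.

Answer: - P5 P4 -

Derivation:
Tick 1: [PARSE:P1(v=17,ok=F), VALIDATE:-, TRANSFORM:-, EMIT:-] out:-; in:P1
Tick 2: [PARSE:P2(v=3,ok=F), VALIDATE:P1(v=17,ok=F), TRANSFORM:-, EMIT:-] out:-; in:P2
Tick 3: [PARSE:P3(v=14,ok=F), VALIDATE:P2(v=3,ok=F), TRANSFORM:P1(v=0,ok=F), EMIT:-] out:-; in:P3
Tick 4: [PARSE:-, VALIDATE:P3(v=14,ok=F), TRANSFORM:P2(v=0,ok=F), EMIT:P1(v=0,ok=F)] out:-; in:-
Tick 5: [PARSE:P4(v=17,ok=F), VALIDATE:-, TRANSFORM:P3(v=0,ok=F), EMIT:P2(v=0,ok=F)] out:P1(v=0); in:P4
Tick 6: [PARSE:P5(v=19,ok=F), VALIDATE:P4(v=17,ok=T), TRANSFORM:-, EMIT:P3(v=0,ok=F)] out:P2(v=0); in:P5
Tick 7: [PARSE:-, VALIDATE:P5(v=19,ok=F), TRANSFORM:P4(v=68,ok=T), EMIT:-] out:P3(v=0); in:-
At end of tick 7: ['-', 'P5', 'P4', '-']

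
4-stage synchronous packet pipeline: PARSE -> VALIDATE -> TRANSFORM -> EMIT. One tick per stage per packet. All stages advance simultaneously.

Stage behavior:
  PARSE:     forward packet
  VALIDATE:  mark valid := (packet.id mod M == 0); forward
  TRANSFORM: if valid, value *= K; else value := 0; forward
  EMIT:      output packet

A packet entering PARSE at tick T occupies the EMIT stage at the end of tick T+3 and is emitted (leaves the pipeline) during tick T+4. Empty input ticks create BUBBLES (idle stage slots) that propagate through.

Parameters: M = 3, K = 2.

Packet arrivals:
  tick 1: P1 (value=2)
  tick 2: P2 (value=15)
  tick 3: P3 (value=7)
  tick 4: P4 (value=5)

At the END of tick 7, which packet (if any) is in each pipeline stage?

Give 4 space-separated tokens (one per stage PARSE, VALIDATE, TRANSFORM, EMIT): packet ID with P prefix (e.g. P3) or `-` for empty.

Answer: - - - P4

Derivation:
Tick 1: [PARSE:P1(v=2,ok=F), VALIDATE:-, TRANSFORM:-, EMIT:-] out:-; in:P1
Tick 2: [PARSE:P2(v=15,ok=F), VALIDATE:P1(v=2,ok=F), TRANSFORM:-, EMIT:-] out:-; in:P2
Tick 3: [PARSE:P3(v=7,ok=F), VALIDATE:P2(v=15,ok=F), TRANSFORM:P1(v=0,ok=F), EMIT:-] out:-; in:P3
Tick 4: [PARSE:P4(v=5,ok=F), VALIDATE:P3(v=7,ok=T), TRANSFORM:P2(v=0,ok=F), EMIT:P1(v=0,ok=F)] out:-; in:P4
Tick 5: [PARSE:-, VALIDATE:P4(v=5,ok=F), TRANSFORM:P3(v=14,ok=T), EMIT:P2(v=0,ok=F)] out:P1(v=0); in:-
Tick 6: [PARSE:-, VALIDATE:-, TRANSFORM:P4(v=0,ok=F), EMIT:P3(v=14,ok=T)] out:P2(v=0); in:-
Tick 7: [PARSE:-, VALIDATE:-, TRANSFORM:-, EMIT:P4(v=0,ok=F)] out:P3(v=14); in:-
At end of tick 7: ['-', '-', '-', 'P4']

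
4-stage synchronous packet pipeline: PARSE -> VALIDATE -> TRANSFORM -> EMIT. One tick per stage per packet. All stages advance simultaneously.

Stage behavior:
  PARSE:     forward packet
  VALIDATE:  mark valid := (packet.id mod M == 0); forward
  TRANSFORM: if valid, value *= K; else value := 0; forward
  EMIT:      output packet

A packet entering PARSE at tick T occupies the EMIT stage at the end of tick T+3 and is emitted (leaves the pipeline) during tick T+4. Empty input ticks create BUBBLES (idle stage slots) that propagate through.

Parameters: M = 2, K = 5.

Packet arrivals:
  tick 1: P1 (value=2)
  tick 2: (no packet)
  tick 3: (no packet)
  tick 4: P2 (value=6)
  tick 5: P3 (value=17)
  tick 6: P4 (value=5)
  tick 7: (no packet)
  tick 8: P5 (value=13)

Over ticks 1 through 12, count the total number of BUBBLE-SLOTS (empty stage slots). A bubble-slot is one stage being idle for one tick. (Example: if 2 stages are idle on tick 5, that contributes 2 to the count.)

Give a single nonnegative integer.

Tick 1: [PARSE:P1(v=2,ok=F), VALIDATE:-, TRANSFORM:-, EMIT:-] out:-; bubbles=3
Tick 2: [PARSE:-, VALIDATE:P1(v=2,ok=F), TRANSFORM:-, EMIT:-] out:-; bubbles=3
Tick 3: [PARSE:-, VALIDATE:-, TRANSFORM:P1(v=0,ok=F), EMIT:-] out:-; bubbles=3
Tick 4: [PARSE:P2(v=6,ok=F), VALIDATE:-, TRANSFORM:-, EMIT:P1(v=0,ok=F)] out:-; bubbles=2
Tick 5: [PARSE:P3(v=17,ok=F), VALIDATE:P2(v=6,ok=T), TRANSFORM:-, EMIT:-] out:P1(v=0); bubbles=2
Tick 6: [PARSE:P4(v=5,ok=F), VALIDATE:P3(v=17,ok=F), TRANSFORM:P2(v=30,ok=T), EMIT:-] out:-; bubbles=1
Tick 7: [PARSE:-, VALIDATE:P4(v=5,ok=T), TRANSFORM:P3(v=0,ok=F), EMIT:P2(v=30,ok=T)] out:-; bubbles=1
Tick 8: [PARSE:P5(v=13,ok=F), VALIDATE:-, TRANSFORM:P4(v=25,ok=T), EMIT:P3(v=0,ok=F)] out:P2(v=30); bubbles=1
Tick 9: [PARSE:-, VALIDATE:P5(v=13,ok=F), TRANSFORM:-, EMIT:P4(v=25,ok=T)] out:P3(v=0); bubbles=2
Tick 10: [PARSE:-, VALIDATE:-, TRANSFORM:P5(v=0,ok=F), EMIT:-] out:P4(v=25); bubbles=3
Tick 11: [PARSE:-, VALIDATE:-, TRANSFORM:-, EMIT:P5(v=0,ok=F)] out:-; bubbles=3
Tick 12: [PARSE:-, VALIDATE:-, TRANSFORM:-, EMIT:-] out:P5(v=0); bubbles=4
Total bubble-slots: 28

Answer: 28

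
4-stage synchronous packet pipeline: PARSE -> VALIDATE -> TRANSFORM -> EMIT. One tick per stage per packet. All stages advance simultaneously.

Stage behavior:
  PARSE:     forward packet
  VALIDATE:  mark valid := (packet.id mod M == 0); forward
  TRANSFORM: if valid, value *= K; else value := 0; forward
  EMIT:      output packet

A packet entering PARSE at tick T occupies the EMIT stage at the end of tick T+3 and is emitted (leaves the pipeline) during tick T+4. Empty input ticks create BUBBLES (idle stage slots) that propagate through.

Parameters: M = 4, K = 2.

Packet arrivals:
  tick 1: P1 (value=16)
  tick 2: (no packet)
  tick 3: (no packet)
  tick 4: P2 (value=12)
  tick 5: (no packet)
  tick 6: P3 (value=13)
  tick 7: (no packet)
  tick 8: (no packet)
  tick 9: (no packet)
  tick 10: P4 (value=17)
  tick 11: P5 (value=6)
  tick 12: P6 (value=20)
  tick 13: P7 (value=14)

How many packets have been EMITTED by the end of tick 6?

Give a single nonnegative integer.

Tick 1: [PARSE:P1(v=16,ok=F), VALIDATE:-, TRANSFORM:-, EMIT:-] out:-; in:P1
Tick 2: [PARSE:-, VALIDATE:P1(v=16,ok=F), TRANSFORM:-, EMIT:-] out:-; in:-
Tick 3: [PARSE:-, VALIDATE:-, TRANSFORM:P1(v=0,ok=F), EMIT:-] out:-; in:-
Tick 4: [PARSE:P2(v=12,ok=F), VALIDATE:-, TRANSFORM:-, EMIT:P1(v=0,ok=F)] out:-; in:P2
Tick 5: [PARSE:-, VALIDATE:P2(v=12,ok=F), TRANSFORM:-, EMIT:-] out:P1(v=0); in:-
Tick 6: [PARSE:P3(v=13,ok=F), VALIDATE:-, TRANSFORM:P2(v=0,ok=F), EMIT:-] out:-; in:P3
Emitted by tick 6: ['P1']

Answer: 1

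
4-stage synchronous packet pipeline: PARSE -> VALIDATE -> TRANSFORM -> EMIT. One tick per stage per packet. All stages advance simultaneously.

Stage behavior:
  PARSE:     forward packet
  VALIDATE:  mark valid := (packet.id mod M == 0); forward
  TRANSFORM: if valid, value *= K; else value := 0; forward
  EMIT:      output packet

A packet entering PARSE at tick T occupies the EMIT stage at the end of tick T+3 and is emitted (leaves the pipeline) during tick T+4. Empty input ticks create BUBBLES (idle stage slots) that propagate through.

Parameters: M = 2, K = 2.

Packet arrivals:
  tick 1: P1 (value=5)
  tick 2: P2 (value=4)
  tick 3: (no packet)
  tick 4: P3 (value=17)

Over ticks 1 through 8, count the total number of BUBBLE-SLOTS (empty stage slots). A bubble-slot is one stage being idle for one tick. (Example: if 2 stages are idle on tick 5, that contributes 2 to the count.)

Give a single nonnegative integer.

Tick 1: [PARSE:P1(v=5,ok=F), VALIDATE:-, TRANSFORM:-, EMIT:-] out:-; bubbles=3
Tick 2: [PARSE:P2(v=4,ok=F), VALIDATE:P1(v=5,ok=F), TRANSFORM:-, EMIT:-] out:-; bubbles=2
Tick 3: [PARSE:-, VALIDATE:P2(v=4,ok=T), TRANSFORM:P1(v=0,ok=F), EMIT:-] out:-; bubbles=2
Tick 4: [PARSE:P3(v=17,ok=F), VALIDATE:-, TRANSFORM:P2(v=8,ok=T), EMIT:P1(v=0,ok=F)] out:-; bubbles=1
Tick 5: [PARSE:-, VALIDATE:P3(v=17,ok=F), TRANSFORM:-, EMIT:P2(v=8,ok=T)] out:P1(v=0); bubbles=2
Tick 6: [PARSE:-, VALIDATE:-, TRANSFORM:P3(v=0,ok=F), EMIT:-] out:P2(v=8); bubbles=3
Tick 7: [PARSE:-, VALIDATE:-, TRANSFORM:-, EMIT:P3(v=0,ok=F)] out:-; bubbles=3
Tick 8: [PARSE:-, VALIDATE:-, TRANSFORM:-, EMIT:-] out:P3(v=0); bubbles=4
Total bubble-slots: 20

Answer: 20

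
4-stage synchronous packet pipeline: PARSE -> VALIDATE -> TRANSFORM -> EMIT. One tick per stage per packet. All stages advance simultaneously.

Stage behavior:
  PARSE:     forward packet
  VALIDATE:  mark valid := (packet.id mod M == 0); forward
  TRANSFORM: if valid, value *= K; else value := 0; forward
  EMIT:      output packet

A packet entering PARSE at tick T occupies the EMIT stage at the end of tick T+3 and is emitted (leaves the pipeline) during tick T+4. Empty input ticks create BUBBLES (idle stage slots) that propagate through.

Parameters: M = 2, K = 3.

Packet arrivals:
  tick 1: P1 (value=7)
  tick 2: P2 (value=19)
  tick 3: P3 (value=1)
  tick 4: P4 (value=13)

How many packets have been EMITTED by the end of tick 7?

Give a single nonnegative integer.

Answer: 3

Derivation:
Tick 1: [PARSE:P1(v=7,ok=F), VALIDATE:-, TRANSFORM:-, EMIT:-] out:-; in:P1
Tick 2: [PARSE:P2(v=19,ok=F), VALIDATE:P1(v=7,ok=F), TRANSFORM:-, EMIT:-] out:-; in:P2
Tick 3: [PARSE:P3(v=1,ok=F), VALIDATE:P2(v=19,ok=T), TRANSFORM:P1(v=0,ok=F), EMIT:-] out:-; in:P3
Tick 4: [PARSE:P4(v=13,ok=F), VALIDATE:P3(v=1,ok=F), TRANSFORM:P2(v=57,ok=T), EMIT:P1(v=0,ok=F)] out:-; in:P4
Tick 5: [PARSE:-, VALIDATE:P4(v=13,ok=T), TRANSFORM:P3(v=0,ok=F), EMIT:P2(v=57,ok=T)] out:P1(v=0); in:-
Tick 6: [PARSE:-, VALIDATE:-, TRANSFORM:P4(v=39,ok=T), EMIT:P3(v=0,ok=F)] out:P2(v=57); in:-
Tick 7: [PARSE:-, VALIDATE:-, TRANSFORM:-, EMIT:P4(v=39,ok=T)] out:P3(v=0); in:-
Emitted by tick 7: ['P1', 'P2', 'P3']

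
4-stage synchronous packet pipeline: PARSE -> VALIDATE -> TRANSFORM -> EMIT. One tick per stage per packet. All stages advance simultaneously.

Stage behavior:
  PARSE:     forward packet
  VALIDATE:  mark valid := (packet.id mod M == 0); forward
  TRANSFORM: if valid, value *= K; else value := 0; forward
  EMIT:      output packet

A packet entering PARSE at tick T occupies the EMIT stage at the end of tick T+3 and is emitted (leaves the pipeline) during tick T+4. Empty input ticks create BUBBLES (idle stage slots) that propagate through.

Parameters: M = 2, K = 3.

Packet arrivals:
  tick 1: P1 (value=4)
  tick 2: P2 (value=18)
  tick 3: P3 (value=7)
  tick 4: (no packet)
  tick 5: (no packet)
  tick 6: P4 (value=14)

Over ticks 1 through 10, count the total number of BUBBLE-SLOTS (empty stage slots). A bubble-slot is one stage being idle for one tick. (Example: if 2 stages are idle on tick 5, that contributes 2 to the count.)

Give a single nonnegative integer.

Tick 1: [PARSE:P1(v=4,ok=F), VALIDATE:-, TRANSFORM:-, EMIT:-] out:-; bubbles=3
Tick 2: [PARSE:P2(v=18,ok=F), VALIDATE:P1(v=4,ok=F), TRANSFORM:-, EMIT:-] out:-; bubbles=2
Tick 3: [PARSE:P3(v=7,ok=F), VALIDATE:P2(v=18,ok=T), TRANSFORM:P1(v=0,ok=F), EMIT:-] out:-; bubbles=1
Tick 4: [PARSE:-, VALIDATE:P3(v=7,ok=F), TRANSFORM:P2(v=54,ok=T), EMIT:P1(v=0,ok=F)] out:-; bubbles=1
Tick 5: [PARSE:-, VALIDATE:-, TRANSFORM:P3(v=0,ok=F), EMIT:P2(v=54,ok=T)] out:P1(v=0); bubbles=2
Tick 6: [PARSE:P4(v=14,ok=F), VALIDATE:-, TRANSFORM:-, EMIT:P3(v=0,ok=F)] out:P2(v=54); bubbles=2
Tick 7: [PARSE:-, VALIDATE:P4(v=14,ok=T), TRANSFORM:-, EMIT:-] out:P3(v=0); bubbles=3
Tick 8: [PARSE:-, VALIDATE:-, TRANSFORM:P4(v=42,ok=T), EMIT:-] out:-; bubbles=3
Tick 9: [PARSE:-, VALIDATE:-, TRANSFORM:-, EMIT:P4(v=42,ok=T)] out:-; bubbles=3
Tick 10: [PARSE:-, VALIDATE:-, TRANSFORM:-, EMIT:-] out:P4(v=42); bubbles=4
Total bubble-slots: 24

Answer: 24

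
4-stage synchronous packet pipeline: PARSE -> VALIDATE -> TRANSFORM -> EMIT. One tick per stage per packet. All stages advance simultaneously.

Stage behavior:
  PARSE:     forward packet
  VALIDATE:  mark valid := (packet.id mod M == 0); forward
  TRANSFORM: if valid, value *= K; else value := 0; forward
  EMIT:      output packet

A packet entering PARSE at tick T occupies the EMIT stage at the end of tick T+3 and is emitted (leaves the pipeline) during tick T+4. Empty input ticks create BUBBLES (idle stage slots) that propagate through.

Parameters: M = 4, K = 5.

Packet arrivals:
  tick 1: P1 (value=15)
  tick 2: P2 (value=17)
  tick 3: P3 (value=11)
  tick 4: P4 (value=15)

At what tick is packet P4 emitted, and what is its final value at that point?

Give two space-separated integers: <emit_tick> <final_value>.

Tick 1: [PARSE:P1(v=15,ok=F), VALIDATE:-, TRANSFORM:-, EMIT:-] out:-; in:P1
Tick 2: [PARSE:P2(v=17,ok=F), VALIDATE:P1(v=15,ok=F), TRANSFORM:-, EMIT:-] out:-; in:P2
Tick 3: [PARSE:P3(v=11,ok=F), VALIDATE:P2(v=17,ok=F), TRANSFORM:P1(v=0,ok=F), EMIT:-] out:-; in:P3
Tick 4: [PARSE:P4(v=15,ok=F), VALIDATE:P3(v=11,ok=F), TRANSFORM:P2(v=0,ok=F), EMIT:P1(v=0,ok=F)] out:-; in:P4
Tick 5: [PARSE:-, VALIDATE:P4(v=15,ok=T), TRANSFORM:P3(v=0,ok=F), EMIT:P2(v=0,ok=F)] out:P1(v=0); in:-
Tick 6: [PARSE:-, VALIDATE:-, TRANSFORM:P4(v=75,ok=T), EMIT:P3(v=0,ok=F)] out:P2(v=0); in:-
Tick 7: [PARSE:-, VALIDATE:-, TRANSFORM:-, EMIT:P4(v=75,ok=T)] out:P3(v=0); in:-
Tick 8: [PARSE:-, VALIDATE:-, TRANSFORM:-, EMIT:-] out:P4(v=75); in:-
P4: arrives tick 4, valid=True (id=4, id%4=0), emit tick 8, final value 75

Answer: 8 75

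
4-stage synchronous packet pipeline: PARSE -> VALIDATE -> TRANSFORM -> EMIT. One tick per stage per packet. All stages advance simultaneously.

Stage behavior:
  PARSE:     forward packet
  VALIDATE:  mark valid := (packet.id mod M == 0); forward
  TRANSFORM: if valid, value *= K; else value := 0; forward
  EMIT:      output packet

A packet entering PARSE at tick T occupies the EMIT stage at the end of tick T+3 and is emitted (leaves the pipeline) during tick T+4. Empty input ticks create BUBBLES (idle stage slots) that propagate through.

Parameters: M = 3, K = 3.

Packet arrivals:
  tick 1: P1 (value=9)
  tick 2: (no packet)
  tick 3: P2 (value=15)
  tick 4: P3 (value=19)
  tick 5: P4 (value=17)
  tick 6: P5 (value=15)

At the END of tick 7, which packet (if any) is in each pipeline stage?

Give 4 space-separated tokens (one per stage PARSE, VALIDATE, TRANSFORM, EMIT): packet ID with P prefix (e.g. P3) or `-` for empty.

Tick 1: [PARSE:P1(v=9,ok=F), VALIDATE:-, TRANSFORM:-, EMIT:-] out:-; in:P1
Tick 2: [PARSE:-, VALIDATE:P1(v=9,ok=F), TRANSFORM:-, EMIT:-] out:-; in:-
Tick 3: [PARSE:P2(v=15,ok=F), VALIDATE:-, TRANSFORM:P1(v=0,ok=F), EMIT:-] out:-; in:P2
Tick 4: [PARSE:P3(v=19,ok=F), VALIDATE:P2(v=15,ok=F), TRANSFORM:-, EMIT:P1(v=0,ok=F)] out:-; in:P3
Tick 5: [PARSE:P4(v=17,ok=F), VALIDATE:P3(v=19,ok=T), TRANSFORM:P2(v=0,ok=F), EMIT:-] out:P1(v=0); in:P4
Tick 6: [PARSE:P5(v=15,ok=F), VALIDATE:P4(v=17,ok=F), TRANSFORM:P3(v=57,ok=T), EMIT:P2(v=0,ok=F)] out:-; in:P5
Tick 7: [PARSE:-, VALIDATE:P5(v=15,ok=F), TRANSFORM:P4(v=0,ok=F), EMIT:P3(v=57,ok=T)] out:P2(v=0); in:-
At end of tick 7: ['-', 'P5', 'P4', 'P3']

Answer: - P5 P4 P3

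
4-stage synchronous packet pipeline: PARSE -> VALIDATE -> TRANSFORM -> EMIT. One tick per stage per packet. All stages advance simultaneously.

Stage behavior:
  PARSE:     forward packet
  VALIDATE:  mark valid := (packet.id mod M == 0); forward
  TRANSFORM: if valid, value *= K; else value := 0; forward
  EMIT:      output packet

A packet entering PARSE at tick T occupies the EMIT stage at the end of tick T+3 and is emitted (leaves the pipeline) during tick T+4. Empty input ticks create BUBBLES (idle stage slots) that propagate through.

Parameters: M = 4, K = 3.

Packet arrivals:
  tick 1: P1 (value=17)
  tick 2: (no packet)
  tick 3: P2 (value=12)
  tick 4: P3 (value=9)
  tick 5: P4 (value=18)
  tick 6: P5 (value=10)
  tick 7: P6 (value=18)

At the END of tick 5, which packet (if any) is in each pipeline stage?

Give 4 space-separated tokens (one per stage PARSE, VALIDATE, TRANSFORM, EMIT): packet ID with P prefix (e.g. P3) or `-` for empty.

Tick 1: [PARSE:P1(v=17,ok=F), VALIDATE:-, TRANSFORM:-, EMIT:-] out:-; in:P1
Tick 2: [PARSE:-, VALIDATE:P1(v=17,ok=F), TRANSFORM:-, EMIT:-] out:-; in:-
Tick 3: [PARSE:P2(v=12,ok=F), VALIDATE:-, TRANSFORM:P1(v=0,ok=F), EMIT:-] out:-; in:P2
Tick 4: [PARSE:P3(v=9,ok=F), VALIDATE:P2(v=12,ok=F), TRANSFORM:-, EMIT:P1(v=0,ok=F)] out:-; in:P3
Tick 5: [PARSE:P4(v=18,ok=F), VALIDATE:P3(v=9,ok=F), TRANSFORM:P2(v=0,ok=F), EMIT:-] out:P1(v=0); in:P4
At end of tick 5: ['P4', 'P3', 'P2', '-']

Answer: P4 P3 P2 -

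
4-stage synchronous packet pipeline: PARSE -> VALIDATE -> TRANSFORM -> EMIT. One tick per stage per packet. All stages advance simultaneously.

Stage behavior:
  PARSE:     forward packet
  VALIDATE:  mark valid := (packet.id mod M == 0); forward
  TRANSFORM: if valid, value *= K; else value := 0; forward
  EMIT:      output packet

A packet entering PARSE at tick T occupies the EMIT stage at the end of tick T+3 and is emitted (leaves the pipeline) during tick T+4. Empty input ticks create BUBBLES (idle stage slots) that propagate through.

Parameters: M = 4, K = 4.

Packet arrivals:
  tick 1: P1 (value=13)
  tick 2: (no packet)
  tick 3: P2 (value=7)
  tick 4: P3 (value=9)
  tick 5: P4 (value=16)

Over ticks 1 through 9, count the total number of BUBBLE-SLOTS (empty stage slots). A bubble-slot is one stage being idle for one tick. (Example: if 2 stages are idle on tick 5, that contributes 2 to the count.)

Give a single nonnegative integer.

Answer: 20

Derivation:
Tick 1: [PARSE:P1(v=13,ok=F), VALIDATE:-, TRANSFORM:-, EMIT:-] out:-; bubbles=3
Tick 2: [PARSE:-, VALIDATE:P1(v=13,ok=F), TRANSFORM:-, EMIT:-] out:-; bubbles=3
Tick 3: [PARSE:P2(v=7,ok=F), VALIDATE:-, TRANSFORM:P1(v=0,ok=F), EMIT:-] out:-; bubbles=2
Tick 4: [PARSE:P3(v=9,ok=F), VALIDATE:P2(v=7,ok=F), TRANSFORM:-, EMIT:P1(v=0,ok=F)] out:-; bubbles=1
Tick 5: [PARSE:P4(v=16,ok=F), VALIDATE:P3(v=9,ok=F), TRANSFORM:P2(v=0,ok=F), EMIT:-] out:P1(v=0); bubbles=1
Tick 6: [PARSE:-, VALIDATE:P4(v=16,ok=T), TRANSFORM:P3(v=0,ok=F), EMIT:P2(v=0,ok=F)] out:-; bubbles=1
Tick 7: [PARSE:-, VALIDATE:-, TRANSFORM:P4(v=64,ok=T), EMIT:P3(v=0,ok=F)] out:P2(v=0); bubbles=2
Tick 8: [PARSE:-, VALIDATE:-, TRANSFORM:-, EMIT:P4(v=64,ok=T)] out:P3(v=0); bubbles=3
Tick 9: [PARSE:-, VALIDATE:-, TRANSFORM:-, EMIT:-] out:P4(v=64); bubbles=4
Total bubble-slots: 20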